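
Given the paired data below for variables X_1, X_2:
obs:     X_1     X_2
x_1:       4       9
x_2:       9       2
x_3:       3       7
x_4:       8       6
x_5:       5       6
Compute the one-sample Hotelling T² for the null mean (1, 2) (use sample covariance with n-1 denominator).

Step 1 — sample mean vector:
  mean(X_1) = (4 + 9 + 3 + 8 + 5) / 5 = 29/5 = 5.8
  mean(X_2) = (9 + 2 + 7 + 6 + 6) / 5 = 30/5 = 6
  x̄ = (5.8, 6),  deviation x̄ - mu_0 = (5.8, 6) - (1, 2) = (4.8, 4).

Step 2 — sample covariance matrix, S[i,j] = (1/(n-1)) · Σ_k (x_{k,i} - mean_i) · (x_{k,j} - mean_j), divisor n-1 = 4:
  S[X_1,X_1] = ((-1.8)·(-1.8) + (3.2)·(3.2) + (-2.8)·(-2.8) + (2.2)·(2.2) + (-0.8)·(-0.8)) / 4 = 26.8/4 = 6.7
  S[X_1,X_2] = ((-1.8)·(3) + (3.2)·(-4) + (-2.8)·(1) + (2.2)·(0) + (-0.8)·(0)) / 4 = -21/4 = -5.25
  S[X_2,X_2] = ((3)·(3) + (-4)·(-4) + (1)·(1) + (0)·(0) + (0)·(0)) / 4 = 26/4 = 6.5
  S = [[6.7, -5.25],
 [-5.25, 6.5]].

Step 3 — invert S. det(S) = 6.7·6.5 - (-5.25)² = 15.9875.
  S^{-1} = (1/det) · [[d, -b], [-b, a]] = [[0.4066, 0.3284],
 [0.3284, 0.4191]].

Step 4 — quadratic form (x̄ - mu_0)^T · S^{-1} · (x̄ - mu_0):
  S^{-1} · (x̄ - mu_0) = (3.2651, 3.2525),
  (x̄ - mu_0)^T · [...] = (4.8)·(3.2651) + (4)·(3.2525) = 28.6824.

Step 5 — scale by n: T² = 5 · 28.6824 = 143.412.

T² ≈ 143.412


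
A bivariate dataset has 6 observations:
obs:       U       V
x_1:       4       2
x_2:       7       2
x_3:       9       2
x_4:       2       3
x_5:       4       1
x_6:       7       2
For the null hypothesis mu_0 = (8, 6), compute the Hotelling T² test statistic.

Step 1 — sample mean vector:
  mean(U) = (4 + 7 + 9 + 2 + 4 + 7) / 6 = 33/6 = 5.5
  mean(V) = (2 + 2 + 2 + 3 + 1 + 2) / 6 = 12/6 = 2
  x̄ = (5.5, 2),  deviation x̄ - mu_0 = (5.5, 2) - (8, 6) = (-2.5, -4).

Step 2 — sample covariance matrix, S[i,j] = (1/(n-1)) · Σ_k (x_{k,i} - mean_i) · (x_{k,j} - mean_j), divisor n-1 = 5:
  S[U,U] = ((-1.5)·(-1.5) + (1.5)·(1.5) + (3.5)·(3.5) + (-3.5)·(-3.5) + (-1.5)·(-1.5) + (1.5)·(1.5)) / 5 = 33.5/5 = 6.7
  S[U,V] = ((-1.5)·(0) + (1.5)·(0) + (3.5)·(0) + (-3.5)·(1) + (-1.5)·(-1) + (1.5)·(0)) / 5 = -2/5 = -0.4
  S[V,V] = ((0)·(0) + (0)·(0) + (0)·(0) + (1)·(1) + (-1)·(-1) + (0)·(0)) / 5 = 2/5 = 0.4
  S = [[6.7, -0.4],
 [-0.4, 0.4]].

Step 3 — invert S. det(S) = 6.7·0.4 - (-0.4)² = 2.52.
  S^{-1} = (1/det) · [[d, -b], [-b, a]] = [[0.1587, 0.1587],
 [0.1587, 2.6587]].

Step 4 — quadratic form (x̄ - mu_0)^T · S^{-1} · (x̄ - mu_0):
  S^{-1} · (x̄ - mu_0) = (-1.0317, -11.0317),
  (x̄ - mu_0)^T · [...] = (-2.5)·(-1.0317) + (-4)·(-11.0317) = 46.7063.

Step 5 — scale by n: T² = 6 · 46.7063 = 280.2381.

T² ≈ 280.2381


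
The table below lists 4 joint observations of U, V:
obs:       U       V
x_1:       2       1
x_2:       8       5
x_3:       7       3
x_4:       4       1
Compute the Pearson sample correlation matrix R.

Step 1 — column means:
  mean(U) = (2 + 8 + 7 + 4) / 4 = 21/4 = 5.25
  mean(V) = (1 + 5 + 3 + 1) / 4 = 10/4 = 2.5

Step 2 — sample variances and covariances s[i,j] = (1/(n-1)) · Σ_k (x_{k,i} - mean_i) · (x_{k,j} - mean_j), with n-1 = 3:
  s[U,U] = ((-3.25)·(-3.25) + (2.75)·(2.75) + (1.75)·(1.75) + (-1.25)·(-1.25)) / 3 = 22.75/3 = 7.5833
  s[U,V] = ((-3.25)·(-1.5) + (2.75)·(2.5) + (1.75)·(0.5) + (-1.25)·(-1.5)) / 3 = 14.5/3 = 4.8333
  s[V,V] = ((-1.5)·(-1.5) + (2.5)·(2.5) + (0.5)·(0.5) + (-1.5)·(-1.5)) / 3 = 11/3 = 3.6667
  Sample standard deviations s_i = √(s[i,i]):
  s(U) = √(7.5833) = 2.7538
  s(V) = √(3.6667) = 1.9149

Step 3 — r_{ij} = s_{ij} / (s_i · s_j):
  r[U,U] = 1 (diagonal).
  r[U,V] = 4.8333 / (2.7538 · 1.9149) = 4.8333 / 5.2731 = 0.9166
  r[V,V] = 1 (diagonal).

R is symmetric with unit diagonal. Assembling:

R = [[1, 0.9166],
 [0.9166, 1]]


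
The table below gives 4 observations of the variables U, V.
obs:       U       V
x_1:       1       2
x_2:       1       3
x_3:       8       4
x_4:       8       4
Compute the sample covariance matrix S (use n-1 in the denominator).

Step 1 — column means:
  mean(U) = (1 + 1 + 8 + 8) / 4 = 18/4 = 4.5
  mean(V) = (2 + 3 + 4 + 4) / 4 = 13/4 = 3.25

Step 2 — sample covariance S[i,j] = (1/(n-1)) · Σ_k (x_{k,i} - mean_i) · (x_{k,j} - mean_j), with n-1 = 3.
  S[U,U] = ((-3.5)·(-3.5) + (-3.5)·(-3.5) + (3.5)·(3.5) + (3.5)·(3.5)) / 3 = 49/3 = 16.3333
  S[U,V] = ((-3.5)·(-1.25) + (-3.5)·(-0.25) + (3.5)·(0.75) + (3.5)·(0.75)) / 3 = 10.5/3 = 3.5
  S[V,V] = ((-1.25)·(-1.25) + (-0.25)·(-0.25) + (0.75)·(0.75) + (0.75)·(0.75)) / 3 = 2.75/3 = 0.9167

S is symmetric (S[j,i] = S[i,j]). Assembling:

S = [[16.3333, 3.5],
 [3.5, 0.9167]]


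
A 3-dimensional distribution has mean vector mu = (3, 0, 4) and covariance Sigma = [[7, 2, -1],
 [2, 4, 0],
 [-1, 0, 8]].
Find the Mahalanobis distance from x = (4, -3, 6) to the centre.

Step 1 — centre the observation: (x - mu) = (1, -3, 2).

Step 2 — invert Sigma (cofactor / det for 3×3, or solve directly):
  Sigma^{-1} = [[0.1702, -0.0851, 0.0213],
 [-0.0851, 0.2926, -0.0106],
 [0.0213, -0.0106, 0.1277]].

Step 3 — form the quadratic (x - mu)^T · Sigma^{-1} · (x - mu):
  Sigma^{-1} · (x - mu) = (0.4681, -0.984, 0.3085).
  (x - mu)^T · [Sigma^{-1} · (x - mu)] = (1)·(0.4681) + (-3)·(-0.984) + (2)·(0.3085) = 4.0372.

Step 4 — take square root: d = √(4.0372) ≈ 2.0093.

d(x, mu) = √(4.0372) ≈ 2.0093


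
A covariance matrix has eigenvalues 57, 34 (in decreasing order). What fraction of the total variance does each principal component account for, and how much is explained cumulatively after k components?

Step 1 — total variance = trace(Sigma) = Σ λ_i = 57 + 34 = 91.

Step 2 — fraction explained by component i = λ_i / Σ λ:
  PC1: 57/91 = 0.6264
  PC2: 34/91 = 0.3736

Step 3 — cumulative fraction after k components = (λ_1 + ... + λ_k) / Σ λ:
  k = 1: 57/91 = 0.6264
  k = 2: (57 + 34)/91 = 91/91 = 1

Summary (fraction, with percent):

explained: PC1 0.6264 (62.64%), PC2 0.3736 (37.36%);  cumulative: 0.6264, 1


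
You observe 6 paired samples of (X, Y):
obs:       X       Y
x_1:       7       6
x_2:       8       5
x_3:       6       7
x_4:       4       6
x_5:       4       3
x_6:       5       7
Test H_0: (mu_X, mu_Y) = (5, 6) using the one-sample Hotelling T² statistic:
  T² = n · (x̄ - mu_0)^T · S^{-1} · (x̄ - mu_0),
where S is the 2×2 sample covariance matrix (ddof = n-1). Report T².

Step 1 — sample mean vector:
  mean(X) = (7 + 8 + 6 + 4 + 4 + 5) / 6 = 34/6 = 5.6667
  mean(Y) = (6 + 5 + 7 + 6 + 3 + 7) / 6 = 34/6 = 5.6667
  x̄ = (5.6667, 5.6667),  deviation x̄ - mu_0 = (5.6667, 5.6667) - (5, 6) = (0.6667, -0.3333).

Step 2 — sample covariance matrix, S[i,j] = (1/(n-1)) · Σ_k (x_{k,i} - mean_i) · (x_{k,j} - mean_j), divisor n-1 = 5:
  S[X,X] = ((1.3333)·(1.3333) + (2.3333)·(2.3333) + (0.3333)·(0.3333) + (-1.6667)·(-1.6667) + (-1.6667)·(-1.6667) + (-0.6667)·(-0.6667)) / 5 = 13.3333/5 = 2.6667
  S[X,Y] = ((1.3333)·(0.3333) + (2.3333)·(-0.6667) + (0.3333)·(1.3333) + (-1.6667)·(0.3333) + (-1.6667)·(-2.6667) + (-0.6667)·(1.3333)) / 5 = 2.3333/5 = 0.4667
  S[Y,Y] = ((0.3333)·(0.3333) + (-0.6667)·(-0.6667) + (1.3333)·(1.3333) + (0.3333)·(0.3333) + (-2.6667)·(-2.6667) + (1.3333)·(1.3333)) / 5 = 11.3333/5 = 2.2667
  S = [[2.6667, 0.4667],
 [0.4667, 2.2667]].

Step 3 — invert S. det(S) = 2.6667·2.2667 - (0.4667)² = 5.8267.
  S^{-1} = (1/det) · [[d, -b], [-b, a]] = [[0.389, -0.0801],
 [-0.0801, 0.4577]].

Step 4 — quadratic form (x̄ - mu_0)^T · S^{-1} · (x̄ - mu_0):
  S^{-1} · (x̄ - mu_0) = (0.286, -0.2059),
  (x̄ - mu_0)^T · [...] = (0.6667)·(0.286) + (-0.3333)·(-0.2059) = 0.2593.

Step 5 — scale by n: T² = 6 · 0.2593 = 1.5561.

T² ≈ 1.5561


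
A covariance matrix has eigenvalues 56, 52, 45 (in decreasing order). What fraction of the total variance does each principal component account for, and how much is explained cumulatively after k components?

Step 1 — total variance = trace(Sigma) = Σ λ_i = 56 + 52 + 45 = 153.

Step 2 — fraction explained by component i = λ_i / Σ λ:
  PC1: 56/153 = 0.366
  PC2: 52/153 = 0.3399
  PC3: 45/153 = 0.2941

Step 3 — cumulative fraction after k components = (λ_1 + ... + λ_k) / Σ λ:
  k = 1: 56/153 = 0.366
  k = 2: (56 + 52)/153 = 108/153 = 0.7059
  k = 3: (56 + 52 + 45)/153 = 153/153 = 1

Summary (fraction, with percent):

explained: PC1 0.366 (36.6%), PC2 0.3399 (33.99%), PC3 0.2941 (29.41%);  cumulative: 0.366, 0.7059, 1


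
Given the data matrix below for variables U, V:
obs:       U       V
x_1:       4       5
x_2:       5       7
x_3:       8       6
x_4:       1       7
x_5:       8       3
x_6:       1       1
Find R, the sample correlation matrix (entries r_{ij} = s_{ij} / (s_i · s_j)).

Step 1 — column means:
  mean(U) = (4 + 5 + 8 + 1 + 8 + 1) / 6 = 27/6 = 4.5
  mean(V) = (5 + 7 + 6 + 7 + 3 + 1) / 6 = 29/6 = 4.8333

Step 2 — sample variances and covariances s[i,j] = (1/(n-1)) · Σ_k (x_{k,i} - mean_i) · (x_{k,j} - mean_j), with n-1 = 5:
  s[U,U] = ((-0.5)·(-0.5) + (0.5)·(0.5) + (3.5)·(3.5) + (-3.5)·(-3.5) + (3.5)·(3.5) + (-3.5)·(-3.5)) / 5 = 49.5/5 = 9.9
  s[U,V] = ((-0.5)·(0.1667) + (0.5)·(2.1667) + (3.5)·(1.1667) + (-3.5)·(2.1667) + (3.5)·(-1.8333) + (-3.5)·(-3.8333)) / 5 = 4.5/5 = 0.9
  s[V,V] = ((0.1667)·(0.1667) + (2.1667)·(2.1667) + (1.1667)·(1.1667) + (2.1667)·(2.1667) + (-1.8333)·(-1.8333) + (-3.8333)·(-3.8333)) / 5 = 28.8333/5 = 5.7667
  Sample standard deviations s_i = √(s[i,i]):
  s(U) = √(9.9) = 3.1464
  s(V) = √(5.7667) = 2.4014

Step 3 — r_{ij} = s_{ij} / (s_i · s_j):
  r[U,U] = 1 (diagonal).
  r[U,V] = 0.9 / (3.1464 · 2.4014) = 0.9 / 7.5558 = 0.1191
  r[V,V] = 1 (diagonal).

R is symmetric with unit diagonal. Assembling:

R = [[1, 0.1191],
 [0.1191, 1]]


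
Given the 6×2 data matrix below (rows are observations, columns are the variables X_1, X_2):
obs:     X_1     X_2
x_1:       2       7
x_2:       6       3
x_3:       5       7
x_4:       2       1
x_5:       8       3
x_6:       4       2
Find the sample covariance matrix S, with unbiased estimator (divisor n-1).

Step 1 — column means:
  mean(X_1) = (2 + 6 + 5 + 2 + 8 + 4) / 6 = 27/6 = 4.5
  mean(X_2) = (7 + 3 + 7 + 1 + 3 + 2) / 6 = 23/6 = 3.8333

Step 2 — sample covariance S[i,j] = (1/(n-1)) · Σ_k (x_{k,i} - mean_i) · (x_{k,j} - mean_j), with n-1 = 5.
  S[X_1,X_1] = ((-2.5)·(-2.5) + (1.5)·(1.5) + (0.5)·(0.5) + (-2.5)·(-2.5) + (3.5)·(3.5) + (-0.5)·(-0.5)) / 5 = 27.5/5 = 5.5
  S[X_1,X_2] = ((-2.5)·(3.1667) + (1.5)·(-0.8333) + (0.5)·(3.1667) + (-2.5)·(-2.8333) + (3.5)·(-0.8333) + (-0.5)·(-1.8333)) / 5 = -2.5/5 = -0.5
  S[X_2,X_2] = ((3.1667)·(3.1667) + (-0.8333)·(-0.8333) + (3.1667)·(3.1667) + (-2.8333)·(-2.8333) + (-0.8333)·(-0.8333) + (-1.8333)·(-1.8333)) / 5 = 32.8333/5 = 6.5667

S is symmetric (S[j,i] = S[i,j]). Assembling:

S = [[5.5, -0.5],
 [-0.5, 6.5667]]


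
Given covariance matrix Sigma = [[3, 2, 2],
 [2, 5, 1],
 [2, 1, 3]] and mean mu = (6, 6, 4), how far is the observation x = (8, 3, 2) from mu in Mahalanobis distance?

Step 1 — centre the observation: (x - mu) = (2, -3, -2).

Step 2 — invert Sigma (cofactor / det for 3×3, or solve directly):
  Sigma^{-1} = [[0.7778, -0.2222, -0.4444],
 [-0.2222, 0.2778, 0.0556],
 [-0.4444, 0.0556, 0.6111]].

Step 3 — form the quadratic (x - mu)^T · Sigma^{-1} · (x - mu):
  Sigma^{-1} · (x - mu) = (3.1111, -1.3889, -2.2778).
  (x - mu)^T · [Sigma^{-1} · (x - mu)] = (2)·(3.1111) + (-3)·(-1.3889) + (-2)·(-2.2778) = 14.9444.

Step 4 — take square root: d = √(14.9444) ≈ 3.8658.

d(x, mu) = √(14.9444) ≈ 3.8658


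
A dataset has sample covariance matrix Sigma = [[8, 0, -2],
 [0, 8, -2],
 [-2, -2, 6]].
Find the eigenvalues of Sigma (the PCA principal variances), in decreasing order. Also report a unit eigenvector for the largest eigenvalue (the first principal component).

Step 1 — characteristic polynomial p(λ) = det(λI - Sigma) = λ³ - tr·λ² + c_1·λ - det, where tr = trace, c_1 = sum of the principal 2×2 minors, det = det(Sigma):
  tr = 8 + 8 + 6 = 22,
  c_1 = (8·8 - (0)²) + (8·6 - (-2)²) + (8·6 - (-2)²) = 64 + 44 + 44 = 152,
  det = 8·(8·6 - (-2)²) - (0)·((0)·6 - (-2)·(-2)) + (-2)·((0)·(-2) - 8·(-2)) = 8·(44) - (0)·(-4) + (-2)·(16) = 320.
  So p(λ) = λ³ - 22λ² + 152λ - 320.
Step 2 — look for an integer root (rational root theorem: any rational root is an integer divisor of 320). Testing λ = 4:
  p(4) = 64 - 352 + 608 - 320 = 0  ✓
  Dividing out (λ - 4): p(λ) = (λ - 4)(λ² - 18λ + 80).
Step 3 — remaining eigenvalues from the quadratic λ² - 18λ + 80 = 0:
  Δ = 18² - 4·80 = 324 - 320 = 4,  λ = (18 ± √4)/2 = (18 ± 2)/2 = 10 or 8.
  Sorted: λ_1 = 10,  λ_2 = 8,  λ_3 = 4  (check: sum = 22 = tr ✓).

Step 4 — unit eigenvector for λ_1 = 10: v spans the null space of (Sigma - λ_1 I), whose rows are
  r_1 = (-2, 0, -2),  r_2 = (0, -2, -2),  r_3 = (-2, -2, -4).
  v is orthogonal to every row, so take v ∝ r_1 × r_2 = ((0)·(-2) - (-2)·(-2), (-2)·(0) - (-2)·(-2), (-2)·(-2) - (0)·(0)) = (-4, -4, 4).
  Rescale (divide by 4; multiply by -1 so the first nonzero entry is positive): u = (1, 1, -1).
  ||u|| = √((1)² + (1)² + (-1)²) = √(3) ≈ 1.7321,  v_1 = u/||u|| ≈ (0.5774, 0.5774, -0.5774) (||v_1|| = 1).

λ_1 = 10,  λ_2 = 8,  λ_3 = 4;  v_1 ≈ (0.5774, 0.5774, -0.5774)


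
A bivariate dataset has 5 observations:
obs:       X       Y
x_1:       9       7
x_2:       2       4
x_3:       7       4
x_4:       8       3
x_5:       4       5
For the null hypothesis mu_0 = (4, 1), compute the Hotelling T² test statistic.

Step 1 — sample mean vector:
  mean(X) = (9 + 2 + 7 + 8 + 4) / 5 = 30/5 = 6
  mean(Y) = (7 + 4 + 4 + 3 + 5) / 5 = 23/5 = 4.6
  x̄ = (6, 4.6),  deviation x̄ - mu_0 = (6, 4.6) - (4, 1) = (2, 3.6).

Step 2 — sample covariance matrix, S[i,j] = (1/(n-1)) · Σ_k (x_{k,i} - mean_i) · (x_{k,j} - mean_j), divisor n-1 = 4:
  S[X,X] = ((3)·(3) + (-4)·(-4) + (1)·(1) + (2)·(2) + (-2)·(-2)) / 4 = 34/4 = 8.5
  S[X,Y] = ((3)·(2.4) + (-4)·(-0.6) + (1)·(-0.6) + (2)·(-1.6) + (-2)·(0.4)) / 4 = 5/4 = 1.25
  S[Y,Y] = ((2.4)·(2.4) + (-0.6)·(-0.6) + (-0.6)·(-0.6) + (-1.6)·(-1.6) + (0.4)·(0.4)) / 4 = 9.2/4 = 2.3
  S = [[8.5, 1.25],
 [1.25, 2.3]].

Step 3 — invert S. det(S) = 8.5·2.3 - (1.25)² = 17.9875.
  S^{-1} = (1/det) · [[d, -b], [-b, a]] = [[0.1279, -0.0695],
 [-0.0695, 0.4726]].

Step 4 — quadratic form (x̄ - mu_0)^T · S^{-1} · (x̄ - mu_0):
  S^{-1} · (x̄ - mu_0) = (0.0056, 1.5622),
  (x̄ - mu_0)^T · [...] = (2)·(0.0056) + (3.6)·(1.5622) = 5.635.

Step 5 — scale by n: T² = 5 · 5.635 = 28.1751.

T² ≈ 28.1751


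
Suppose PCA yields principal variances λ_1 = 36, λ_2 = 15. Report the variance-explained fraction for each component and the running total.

Step 1 — total variance = trace(Sigma) = Σ λ_i = 36 + 15 = 51.

Step 2 — fraction explained by component i = λ_i / Σ λ:
  PC1: 36/51 = 0.7059
  PC2: 15/51 = 0.2941

Step 3 — cumulative fraction after k components = (λ_1 + ... + λ_k) / Σ λ:
  k = 1: 36/51 = 0.7059
  k = 2: (36 + 15)/51 = 51/51 = 1

Summary (fraction, with percent):

explained: PC1 0.7059 (70.59%), PC2 0.2941 (29.41%);  cumulative: 0.7059, 1


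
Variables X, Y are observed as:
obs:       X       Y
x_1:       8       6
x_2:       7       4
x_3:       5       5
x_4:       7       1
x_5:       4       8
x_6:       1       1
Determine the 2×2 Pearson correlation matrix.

Step 1 — column means:
  mean(X) = (8 + 7 + 5 + 7 + 4 + 1) / 6 = 32/6 = 5.3333
  mean(Y) = (6 + 4 + 5 + 1 + 8 + 1) / 6 = 25/6 = 4.1667

Step 2 — sample variances and covariances s[i,j] = (1/(n-1)) · Σ_k (x_{k,i} - mean_i) · (x_{k,j} - mean_j), with n-1 = 5:
  s[X,X] = ((2.6667)·(2.6667) + (1.6667)·(1.6667) + (-0.3333)·(-0.3333) + (1.6667)·(1.6667) + (-1.3333)·(-1.3333) + (-4.3333)·(-4.3333)) / 5 = 33.3333/5 = 6.6667
  s[X,Y] = ((2.6667)·(1.8333) + (1.6667)·(-0.1667) + (-0.3333)·(0.8333) + (1.6667)·(-3.1667) + (-1.3333)·(3.8333) + (-4.3333)·(-3.1667)) / 5 = 7.6667/5 = 1.5333
  s[Y,Y] = ((1.8333)·(1.8333) + (-0.1667)·(-0.1667) + (0.8333)·(0.8333) + (-3.1667)·(-3.1667) + (3.8333)·(3.8333) + (-3.1667)·(-3.1667)) / 5 = 38.8333/5 = 7.7667
  Sample standard deviations s_i = √(s[i,i]):
  s(X) = √(6.6667) = 2.582
  s(Y) = √(7.7667) = 2.7869

Step 3 — r_{ij} = s_{ij} / (s_i · s_j):
  r[X,X] = 1 (diagonal).
  r[X,Y] = 1.5333 / (2.582 · 2.7869) = 1.5333 / 7.1957 = 0.2131
  r[Y,Y] = 1 (diagonal).

R is symmetric with unit diagonal. Assembling:

R = [[1, 0.2131],
 [0.2131, 1]]


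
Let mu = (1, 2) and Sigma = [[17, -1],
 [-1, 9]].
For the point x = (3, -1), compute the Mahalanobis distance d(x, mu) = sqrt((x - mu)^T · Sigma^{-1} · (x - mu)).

Step 1 — centre the observation: (x - mu) = (2, -3).

Step 2 — invert Sigma. det(Sigma) = 17·9 - (-1)² = 152.
  Sigma^{-1} = (1/det) · [[d, -b], [-b, a]] = [[0.0592, 0.0066],
 [0.0066, 0.1118]].

Step 3 — form the quadratic (x - mu)^T · Sigma^{-1} · (x - mu):
  Sigma^{-1} · (x - mu) = (0.0987, -0.3224).
  (x - mu)^T · [Sigma^{-1} · (x - mu)] = (2)·(0.0987) + (-3)·(-0.3224) = 1.1645.

Step 4 — take square root: d = √(1.1645) ≈ 1.0791.

d(x, mu) = √(1.1645) ≈ 1.0791


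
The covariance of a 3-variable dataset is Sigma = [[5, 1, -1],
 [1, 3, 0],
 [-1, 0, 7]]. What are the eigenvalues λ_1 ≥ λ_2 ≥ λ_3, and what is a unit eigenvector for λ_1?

Step 1 — characteristic polynomial p(λ) = det(λI - Sigma) = λ³ - tr·λ² + c_1·λ - det, where tr = trace, c_1 = sum of the principal 2×2 minors, det = det(Sigma):
  tr = 5 + 3 + 7 = 15,
  c_1 = (5·3 - (1)²) + (5·7 - (-1)²) + (3·7 - (0)²) = 14 + 34 + 21 = 69,
  det = 5·(3·7 - (0)²) - (1)·((1)·7 - (0)·(-1)) + (-1)·((1)·(0) - 3·(-1)) = 5·(21) - (1)·(7) + (-1)·(3) = 95.
  So p(λ) = λ³ - 15λ² + 69λ - 95.
Step 2 — look for an integer root (rational root theorem: any rational root is an integer divisor of 95). Testing λ = 5:
  p(5) = 125 - 375 + 345 - 95 = 0  ✓
  Dividing out (λ - 5): p(λ) = (λ - 5)(λ² - 10λ + 19).
Step 3 — remaining eigenvalues from the quadratic λ² - 10λ + 19 = 0:
  Δ = 10² - 4·19 = 100 - 76 = 24,  λ = (10 ± √24)/2 = (10 ± 4.899)/2 ≈ 7.4495 or 2.5505.
  Sorted: λ_1 = 7.4495,  λ_2 = 5,  λ_3 = 2.5505  (check: sum = 15 = tr ✓).

Step 4 — unit eigenvector for λ_1 ≈ 7.4495: v spans the null space of (Sigma - λ_1 I), whose rows are
  r_1 = (-2.4495, 1, -1),  r_2 = (1, -4.4495, 0),  r_3 = (-1, 0, -0.4495).
  v is orthogonal to every row, so take v ∝ r_1 × r_2 = ((1)·(0) - (-1)·(-4.4495), (-1)·(1) - (-2.4495)·(0), (-2.4495)·(-4.4495) - (1)·(1)) ≈ (-4.4495, -1, 9.899).
  Rescale (multiply by -1 so the first nonzero entry is positive): u = (4.4495, 1, -9.899).
  ||u|| = √((4.4495)² + (1)² + (-9.899)²) = √(118.7878) ≈ 10.899,  v_1 = u/||u|| ≈ (0.4082, 0.0918, -0.9082) (||v_1|| = 1).

λ_1 = 7.4495,  λ_2 = 5,  λ_3 = 2.5505;  v_1 ≈ (0.4082, 0.0918, -0.9082)


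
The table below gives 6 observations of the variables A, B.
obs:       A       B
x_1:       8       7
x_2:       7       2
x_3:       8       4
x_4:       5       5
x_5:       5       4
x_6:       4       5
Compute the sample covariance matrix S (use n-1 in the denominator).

Step 1 — column means:
  mean(A) = (8 + 7 + 8 + 5 + 5 + 4) / 6 = 37/6 = 6.1667
  mean(B) = (7 + 2 + 4 + 5 + 4 + 5) / 6 = 27/6 = 4.5

Step 2 — sample covariance S[i,j] = (1/(n-1)) · Σ_k (x_{k,i} - mean_i) · (x_{k,j} - mean_j), with n-1 = 5.
  S[A,A] = ((1.8333)·(1.8333) + (0.8333)·(0.8333) + (1.8333)·(1.8333) + (-1.1667)·(-1.1667) + (-1.1667)·(-1.1667) + (-2.1667)·(-2.1667)) / 5 = 14.8333/5 = 2.9667
  S[A,B] = ((1.8333)·(2.5) + (0.8333)·(-2.5) + (1.8333)·(-0.5) + (-1.1667)·(0.5) + (-1.1667)·(-0.5) + (-2.1667)·(0.5)) / 5 = 0.5/5 = 0.1
  S[B,B] = ((2.5)·(2.5) + (-2.5)·(-2.5) + (-0.5)·(-0.5) + (0.5)·(0.5) + (-0.5)·(-0.5) + (0.5)·(0.5)) / 5 = 13.5/5 = 2.7

S is symmetric (S[j,i] = S[i,j]). Assembling:

S = [[2.9667, 0.1],
 [0.1, 2.7]]


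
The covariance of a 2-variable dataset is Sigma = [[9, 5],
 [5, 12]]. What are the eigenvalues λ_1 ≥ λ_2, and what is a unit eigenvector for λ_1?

Step 1 — characteristic polynomial of 2×2 Sigma:
  det(Sigma - λI) = λ² - trace · λ + det = 0.
  trace = 9 + 12 = 21, det = 9·12 - (5)² = 83.
Step 2 — discriminant:
  Δ = trace² - 4·det = 441 - 332 = 109.
Step 3 — eigenvalues:
  λ = (trace ± √Δ)/2 = (21 ± 10.4403)/2,
  λ_1 = 15.7202,  λ_2 = 5.2798.

Step 4 — unit eigenvector for λ_1: solve (Sigma - λ_1 I)v = 0. First row:
  (9 - 15.7202)·v_x + (5)·v_y = 0, i.e. (-6.7202)·v_x + (5)·v_y = 0,
  so v ∝ (b, λ_1 - a) = (5, 6.7202) = u.
  ||u|| = √((5)² + (6.7202)²) = √(70.1605) ≈ 8.3762,
  v_1 = u/||u|| ≈ (0.5969, 0.8023) (||v_1|| = 1).

λ_1 = 15.7202,  λ_2 = 5.2798;  v_1 ≈ (0.5969, 0.8023)


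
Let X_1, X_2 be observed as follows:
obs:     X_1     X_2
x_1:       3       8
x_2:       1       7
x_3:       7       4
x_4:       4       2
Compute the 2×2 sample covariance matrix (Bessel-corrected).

Step 1 — column means:
  mean(X_1) = (3 + 1 + 7 + 4) / 4 = 15/4 = 3.75
  mean(X_2) = (8 + 7 + 4 + 2) / 4 = 21/4 = 5.25

Step 2 — sample covariance S[i,j] = (1/(n-1)) · Σ_k (x_{k,i} - mean_i) · (x_{k,j} - mean_j), with n-1 = 3.
  S[X_1,X_1] = ((-0.75)·(-0.75) + (-2.75)·(-2.75) + (3.25)·(3.25) + (0.25)·(0.25)) / 3 = 18.75/3 = 6.25
  S[X_1,X_2] = ((-0.75)·(2.75) + (-2.75)·(1.75) + (3.25)·(-1.25) + (0.25)·(-3.25)) / 3 = -11.75/3 = -3.9167
  S[X_2,X_2] = ((2.75)·(2.75) + (1.75)·(1.75) + (-1.25)·(-1.25) + (-3.25)·(-3.25)) / 3 = 22.75/3 = 7.5833

S is symmetric (S[j,i] = S[i,j]). Assembling:

S = [[6.25, -3.9167],
 [-3.9167, 7.5833]]


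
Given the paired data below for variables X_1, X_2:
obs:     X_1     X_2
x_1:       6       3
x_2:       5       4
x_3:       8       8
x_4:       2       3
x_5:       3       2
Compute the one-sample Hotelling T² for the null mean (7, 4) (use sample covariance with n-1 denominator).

Step 1 — sample mean vector:
  mean(X_1) = (6 + 5 + 8 + 2 + 3) / 5 = 24/5 = 4.8
  mean(X_2) = (3 + 4 + 8 + 3 + 2) / 5 = 20/5 = 4
  x̄ = (4.8, 4),  deviation x̄ - mu_0 = (4.8, 4) - (7, 4) = (-2.2, 0).

Step 2 — sample covariance matrix, S[i,j] = (1/(n-1)) · Σ_k (x_{k,i} - mean_i) · (x_{k,j} - mean_j), divisor n-1 = 4:
  S[X_1,X_1] = ((1.2)·(1.2) + (0.2)·(0.2) + (3.2)·(3.2) + (-2.8)·(-2.8) + (-1.8)·(-1.8)) / 4 = 22.8/4 = 5.7
  S[X_1,X_2] = ((1.2)·(-1) + (0.2)·(0) + (3.2)·(4) + (-2.8)·(-1) + (-1.8)·(-2)) / 4 = 18/4 = 4.5
  S[X_2,X_2] = ((-1)·(-1) + (0)·(0) + (4)·(4) + (-1)·(-1) + (-2)·(-2)) / 4 = 22/4 = 5.5
  S = [[5.7, 4.5],
 [4.5, 5.5]].

Step 3 — invert S. det(S) = 5.7·5.5 - (4.5)² = 11.1.
  S^{-1} = (1/det) · [[d, -b], [-b, a]] = [[0.4955, -0.4054],
 [-0.4054, 0.5135]].

Step 4 — quadratic form (x̄ - mu_0)^T · S^{-1} · (x̄ - mu_0):
  S^{-1} · (x̄ - mu_0) = (-1.0901, 0.8919),
  (x̄ - mu_0)^T · [...] = (-2.2)·(-1.0901) + (0)·(0.8919) = 2.3982.

Step 5 — scale by n: T² = 5 · 2.3982 = 11.991.

T² ≈ 11.991


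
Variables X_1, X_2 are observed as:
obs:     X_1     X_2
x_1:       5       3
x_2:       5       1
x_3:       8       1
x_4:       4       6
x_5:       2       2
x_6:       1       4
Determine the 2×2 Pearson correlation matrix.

Step 1 — column means:
  mean(X_1) = (5 + 5 + 8 + 4 + 2 + 1) / 6 = 25/6 = 4.1667
  mean(X_2) = (3 + 1 + 1 + 6 + 2 + 4) / 6 = 17/6 = 2.8333

Step 2 — sample variances and covariances s[i,j] = (1/(n-1)) · Σ_k (x_{k,i} - mean_i) · (x_{k,j} - mean_j), with n-1 = 5:
  s[X_1,X_1] = ((0.8333)·(0.8333) + (0.8333)·(0.8333) + (3.8333)·(3.8333) + (-0.1667)·(-0.1667) + (-2.1667)·(-2.1667) + (-3.1667)·(-3.1667)) / 5 = 30.8333/5 = 6.1667
  s[X_1,X_2] = ((0.8333)·(0.1667) + (0.8333)·(-1.8333) + (3.8333)·(-1.8333) + (-0.1667)·(3.1667) + (-2.1667)·(-0.8333) + (-3.1667)·(1.1667)) / 5 = -10.8333/5 = -2.1667
  s[X_2,X_2] = ((0.1667)·(0.1667) + (-1.8333)·(-1.8333) + (-1.8333)·(-1.8333) + (3.1667)·(3.1667) + (-0.8333)·(-0.8333) + (1.1667)·(1.1667)) / 5 = 18.8333/5 = 3.7667
  Sample standard deviations s_i = √(s[i,i]):
  s(X_1) = √(6.1667) = 2.4833
  s(X_2) = √(3.7667) = 1.9408

Step 3 — r_{ij} = s_{ij} / (s_i · s_j):
  r[X_1,X_1] = 1 (diagonal).
  r[X_1,X_2] = -2.1667 / (2.4833 · 1.9408) = -2.1667 / 4.8195 = -0.4496
  r[X_2,X_2] = 1 (diagonal).

R is symmetric with unit diagonal. Assembling:

R = [[1, -0.4496],
 [-0.4496, 1]]


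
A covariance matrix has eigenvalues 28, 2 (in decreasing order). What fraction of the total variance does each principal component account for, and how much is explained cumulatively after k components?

Step 1 — total variance = trace(Sigma) = Σ λ_i = 28 + 2 = 30.

Step 2 — fraction explained by component i = λ_i / Σ λ:
  PC1: 28/30 = 0.9333
  PC2: 2/30 = 0.0667

Step 3 — cumulative fraction after k components = (λ_1 + ... + λ_k) / Σ λ:
  k = 1: 28/30 = 0.9333
  k = 2: (28 + 2)/30 = 30/30 = 1

Summary (fraction, with percent):

explained: PC1 0.9333 (93.33%), PC2 0.0667 (6.67%);  cumulative: 0.9333, 1


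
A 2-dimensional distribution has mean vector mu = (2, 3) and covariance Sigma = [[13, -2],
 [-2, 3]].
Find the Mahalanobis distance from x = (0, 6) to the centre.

Step 1 — centre the observation: (x - mu) = (-2, 3).

Step 2 — invert Sigma. det(Sigma) = 13·3 - (-2)² = 35.
  Sigma^{-1} = (1/det) · [[d, -b], [-b, a]] = [[0.0857, 0.0571],
 [0.0571, 0.3714]].

Step 3 — form the quadratic (x - mu)^T · Sigma^{-1} · (x - mu):
  Sigma^{-1} · (x - mu) = (0, 1).
  (x - mu)^T · [Sigma^{-1} · (x - mu)] = (-2)·(0) + (3)·(1) = 3.

Step 4 — take square root: d = √(3) ≈ 1.7321.

d(x, mu) = √(3) ≈ 1.7321


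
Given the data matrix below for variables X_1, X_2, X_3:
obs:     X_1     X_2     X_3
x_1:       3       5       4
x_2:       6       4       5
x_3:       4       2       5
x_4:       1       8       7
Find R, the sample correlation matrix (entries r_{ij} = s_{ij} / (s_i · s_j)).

Step 1 — column means:
  mean(X_1) = (3 + 6 + 4 + 1) / 4 = 14/4 = 3.5
  mean(X_2) = (5 + 4 + 2 + 8) / 4 = 19/4 = 4.75
  mean(X_3) = (4 + 5 + 5 + 7) / 4 = 21/4 = 5.25

Step 2 — sample variances and covariances s[i,j] = (1/(n-1)) · Σ_k (x_{k,i} - mean_i) · (x_{k,j} - mean_j), with n-1 = 3:
  s[X_1,X_1] = ((-0.5)·(-0.5) + (2.5)·(2.5) + (0.5)·(0.5) + (-2.5)·(-2.5)) / 3 = 13/3 = 4.3333
  s[X_1,X_2] = ((-0.5)·(0.25) + (2.5)·(-0.75) + (0.5)·(-2.75) + (-2.5)·(3.25)) / 3 = -11.5/3 = -3.8333
  s[X_1,X_3] = ((-0.5)·(-1.25) + (2.5)·(-0.25) + (0.5)·(-0.25) + (-2.5)·(1.75)) / 3 = -4.5/3 = -1.5
  s[X_2,X_2] = ((0.25)·(0.25) + (-0.75)·(-0.75) + (-2.75)·(-2.75) + (3.25)·(3.25)) / 3 = 18.75/3 = 6.25
  s[X_2,X_3] = ((0.25)·(-1.25) + (-0.75)·(-0.25) + (-2.75)·(-0.25) + (3.25)·(1.75)) / 3 = 6.25/3 = 2.0833
  s[X_3,X_3] = ((-1.25)·(-1.25) + (-0.25)·(-0.25) + (-0.25)·(-0.25) + (1.75)·(1.75)) / 3 = 4.75/3 = 1.5833
  Sample standard deviations s_i = √(s[i,i]):
  s(X_1) = √(4.3333) = 2.0817
  s(X_2) = √(6.25) = 2.5
  s(X_3) = √(1.5833) = 1.2583

Step 3 — r_{ij} = s_{ij} / (s_i · s_j):
  r[X_1,X_1] = 1 (diagonal).
  r[X_1,X_2] = -3.8333 / (2.0817 · 2.5) = -3.8333 / 5.2042 = -0.7366
  r[X_1,X_3] = -1.5 / (2.0817 · 1.2583) = -1.5 / 2.6194 = -0.5727
  r[X_2,X_2] = 1 (diagonal).
  r[X_2,X_3] = 2.0833 / (2.5 · 1.2583) = 2.0833 / 3.1458 = 0.6623
  r[X_3,X_3] = 1 (diagonal).

R is symmetric with unit diagonal. Assembling:

R = [[1, -0.7366, -0.5727],
 [-0.7366, 1, 0.6623],
 [-0.5727, 0.6623, 1]]


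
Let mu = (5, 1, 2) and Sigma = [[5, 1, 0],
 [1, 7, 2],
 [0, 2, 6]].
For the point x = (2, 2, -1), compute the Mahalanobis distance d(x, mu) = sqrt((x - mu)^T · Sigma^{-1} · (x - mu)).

Step 1 — centre the observation: (x - mu) = (-3, 1, -3).

Step 2 — invert Sigma (cofactor / det for 3×3, or solve directly):
  Sigma^{-1} = [[0.2065, -0.0326, 0.0109],
 [-0.0326, 0.163, -0.0543],
 [0.0109, -0.0543, 0.1848]].

Step 3 — form the quadratic (x - mu)^T · Sigma^{-1} · (x - mu):
  Sigma^{-1} · (x - mu) = (-0.6848, 0.4239, -0.6413).
  (x - mu)^T · [Sigma^{-1} · (x - mu)] = (-3)·(-0.6848) + (1)·(0.4239) + (-3)·(-0.6413) = 4.4022.

Step 4 — take square root: d = √(4.4022) ≈ 2.0981.

d(x, mu) = √(4.4022) ≈ 2.0981


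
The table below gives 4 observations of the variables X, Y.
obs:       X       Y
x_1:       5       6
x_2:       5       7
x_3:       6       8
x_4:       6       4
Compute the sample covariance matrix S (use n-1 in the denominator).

Step 1 — column means:
  mean(X) = (5 + 5 + 6 + 6) / 4 = 22/4 = 5.5
  mean(Y) = (6 + 7 + 8 + 4) / 4 = 25/4 = 6.25

Step 2 — sample covariance S[i,j] = (1/(n-1)) · Σ_k (x_{k,i} - mean_i) · (x_{k,j} - mean_j), with n-1 = 3.
  S[X,X] = ((-0.5)·(-0.5) + (-0.5)·(-0.5) + (0.5)·(0.5) + (0.5)·(0.5)) / 3 = 1/3 = 0.3333
  S[X,Y] = ((-0.5)·(-0.25) + (-0.5)·(0.75) + (0.5)·(1.75) + (0.5)·(-2.25)) / 3 = -0.5/3 = -0.1667
  S[Y,Y] = ((-0.25)·(-0.25) + (0.75)·(0.75) + (1.75)·(1.75) + (-2.25)·(-2.25)) / 3 = 8.75/3 = 2.9167

S is symmetric (S[j,i] = S[i,j]). Assembling:

S = [[0.3333, -0.1667],
 [-0.1667, 2.9167]]


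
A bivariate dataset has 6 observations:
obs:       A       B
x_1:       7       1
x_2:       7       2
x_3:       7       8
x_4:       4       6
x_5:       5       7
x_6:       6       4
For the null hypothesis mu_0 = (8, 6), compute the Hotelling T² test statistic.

Step 1 — sample mean vector:
  mean(A) = (7 + 7 + 7 + 4 + 5 + 6) / 6 = 36/6 = 6
  mean(B) = (1 + 2 + 8 + 6 + 7 + 4) / 6 = 28/6 = 4.6667
  x̄ = (6, 4.6667),  deviation x̄ - mu_0 = (6, 4.6667) - (8, 6) = (-2, -1.3333).

Step 2 — sample covariance matrix, S[i,j] = (1/(n-1)) · Σ_k (x_{k,i} - mean_i) · (x_{k,j} - mean_j), divisor n-1 = 5:
  S[A,A] = ((1)·(1) + (1)·(1) + (1)·(1) + (-2)·(-2) + (-1)·(-1) + (0)·(0)) / 5 = 8/5 = 1.6
  S[A,B] = ((1)·(-3.6667) + (1)·(-2.6667) + (1)·(3.3333) + (-2)·(1.3333) + (-1)·(2.3333) + (0)·(-0.6667)) / 5 = -8/5 = -1.6
  S[B,B] = ((-3.6667)·(-3.6667) + (-2.6667)·(-2.6667) + (3.3333)·(3.3333) + (1.3333)·(1.3333) + (2.3333)·(2.3333) + (-0.6667)·(-0.6667)) / 5 = 39.3333/5 = 7.8667
  S = [[1.6, -1.6],
 [-1.6, 7.8667]].

Step 3 — invert S. det(S) = 1.6·7.8667 - (-1.6)² = 10.0267.
  S^{-1} = (1/det) · [[d, -b], [-b, a]] = [[0.7846, 0.1596],
 [0.1596, 0.1596]].

Step 4 — quadratic form (x̄ - mu_0)^T · S^{-1} · (x̄ - mu_0):
  S^{-1} · (x̄ - mu_0) = (-1.7819, -0.5319),
  (x̄ - mu_0)^T · [...] = (-2)·(-1.7819) + (-1.3333)·(-0.5319) = 4.273.

Step 5 — scale by n: T² = 6 · 4.273 = 25.6383.

T² ≈ 25.6383


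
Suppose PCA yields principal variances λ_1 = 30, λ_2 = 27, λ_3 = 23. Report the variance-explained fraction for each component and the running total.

Step 1 — total variance = trace(Sigma) = Σ λ_i = 30 + 27 + 23 = 80.

Step 2 — fraction explained by component i = λ_i / Σ λ:
  PC1: 30/80 = 0.375
  PC2: 27/80 = 0.3375
  PC3: 23/80 = 0.2875

Step 3 — cumulative fraction after k components = (λ_1 + ... + λ_k) / Σ λ:
  k = 1: 30/80 = 0.375
  k = 2: (30 + 27)/80 = 57/80 = 0.7125
  k = 3: (30 + 27 + 23)/80 = 80/80 = 1

Summary (fraction, with percent):

explained: PC1 0.375 (37.5%), PC2 0.3375 (33.75%), PC3 0.2875 (28.75%);  cumulative: 0.375, 0.7125, 1


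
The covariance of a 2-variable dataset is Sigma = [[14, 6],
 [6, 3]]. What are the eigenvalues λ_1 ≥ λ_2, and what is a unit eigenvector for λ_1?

Step 1 — characteristic polynomial of 2×2 Sigma:
  det(Sigma - λI) = λ² - trace · λ + det = 0.
  trace = 14 + 3 = 17, det = 14·3 - (6)² = 6.
Step 2 — discriminant:
  Δ = trace² - 4·det = 289 - 24 = 265.
Step 3 — eigenvalues:
  λ = (trace ± √Δ)/2 = (17 ± 16.2788)/2,
  λ_1 = 16.6394,  λ_2 = 0.3606.

Step 4 — unit eigenvector for λ_1: solve (Sigma - λ_1 I)v = 0. First row:
  (14 - 16.6394)·v_x + (6)·v_y = 0, i.e. (-2.6394)·v_x + (6)·v_y = 0,
  so v ∝ (b, λ_1 - a) = (6, 2.6394) = u.
  ||u|| = √((6)² + (2.6394)²) = √(42.9665) ≈ 6.5549,
  v_1 = u/||u|| ≈ (0.9153, 0.4027) (||v_1|| = 1).

λ_1 = 16.6394,  λ_2 = 0.3606;  v_1 ≈ (0.9153, 0.4027)


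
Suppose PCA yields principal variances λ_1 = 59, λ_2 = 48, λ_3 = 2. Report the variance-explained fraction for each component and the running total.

Step 1 — total variance = trace(Sigma) = Σ λ_i = 59 + 48 + 2 = 109.

Step 2 — fraction explained by component i = λ_i / Σ λ:
  PC1: 59/109 = 0.5413
  PC2: 48/109 = 0.4404
  PC3: 2/109 = 0.0183

Step 3 — cumulative fraction after k components = (λ_1 + ... + λ_k) / Σ λ:
  k = 1: 59/109 = 0.5413
  k = 2: (59 + 48)/109 = 107/109 = 0.9817
  k = 3: (59 + 48 + 2)/109 = 109/109 = 1

Summary (fraction, with percent):

explained: PC1 0.5413 (54.13%), PC2 0.4404 (44.04%), PC3 0.0183 (1.83%);  cumulative: 0.5413, 0.9817, 1


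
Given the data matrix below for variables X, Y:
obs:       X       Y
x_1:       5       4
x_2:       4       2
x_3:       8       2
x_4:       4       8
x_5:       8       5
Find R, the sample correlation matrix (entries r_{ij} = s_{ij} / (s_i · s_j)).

Step 1 — column means:
  mean(X) = (5 + 4 + 8 + 4 + 8) / 5 = 29/5 = 5.8
  mean(Y) = (4 + 2 + 2 + 8 + 5) / 5 = 21/5 = 4.2

Step 2 — sample variances and covariances s[i,j] = (1/(n-1)) · Σ_k (x_{k,i} - mean_i) · (x_{k,j} - mean_j), with n-1 = 4:
  s[X,X] = ((-0.8)·(-0.8) + (-1.8)·(-1.8) + (2.2)·(2.2) + (-1.8)·(-1.8) + (2.2)·(2.2)) / 4 = 16.8/4 = 4.2
  s[X,Y] = ((-0.8)·(-0.2) + (-1.8)·(-2.2) + (2.2)·(-2.2) + (-1.8)·(3.8) + (2.2)·(0.8)) / 4 = -5.8/4 = -1.45
  s[Y,Y] = ((-0.2)·(-0.2) + (-2.2)·(-2.2) + (-2.2)·(-2.2) + (3.8)·(3.8) + (0.8)·(0.8)) / 4 = 24.8/4 = 6.2
  Sample standard deviations s_i = √(s[i,i]):
  s(X) = √(4.2) = 2.0494
  s(Y) = √(6.2) = 2.49

Step 3 — r_{ij} = s_{ij} / (s_i · s_j):
  r[X,X] = 1 (diagonal).
  r[X,Y] = -1.45 / (2.0494 · 2.49) = -1.45 / 5.1029 = -0.2841
  r[Y,Y] = 1 (diagonal).

R is symmetric with unit diagonal. Assembling:

R = [[1, -0.2841],
 [-0.2841, 1]]


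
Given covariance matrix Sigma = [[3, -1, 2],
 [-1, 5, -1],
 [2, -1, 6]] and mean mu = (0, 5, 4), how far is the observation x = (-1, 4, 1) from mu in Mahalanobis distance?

Step 1 — centre the observation: (x - mu) = (-1, -1, -3).

Step 2 — invert Sigma (cofactor / det for 3×3, or solve directly):
  Sigma^{-1} = [[0.4462, 0.0615, -0.1385],
 [0.0615, 0.2154, 0.0154],
 [-0.1385, 0.0154, 0.2154]].

Step 3 — form the quadratic (x - mu)^T · Sigma^{-1} · (x - mu):
  Sigma^{-1} · (x - mu) = (-0.0923, -0.3231, -0.5231).
  (x - mu)^T · [Sigma^{-1} · (x - mu)] = (-1)·(-0.0923) + (-1)·(-0.3231) + (-3)·(-0.5231) = 1.9846.

Step 4 — take square root: d = √(1.9846) ≈ 1.4088.

d(x, mu) = √(1.9846) ≈ 1.4088


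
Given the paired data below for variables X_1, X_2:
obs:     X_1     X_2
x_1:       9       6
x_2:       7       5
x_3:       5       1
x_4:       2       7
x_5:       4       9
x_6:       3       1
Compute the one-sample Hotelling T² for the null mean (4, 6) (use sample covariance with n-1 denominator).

Step 1 — sample mean vector:
  mean(X_1) = (9 + 7 + 5 + 2 + 4 + 3) / 6 = 30/6 = 5
  mean(X_2) = (6 + 5 + 1 + 7 + 9 + 1) / 6 = 29/6 = 4.8333
  x̄ = (5, 4.8333),  deviation x̄ - mu_0 = (5, 4.8333) - (4, 6) = (1, -1.1667).

Step 2 — sample covariance matrix, S[i,j] = (1/(n-1)) · Σ_k (x_{k,i} - mean_i) · (x_{k,j} - mean_j), divisor n-1 = 5:
  S[X_1,X_1] = ((4)·(4) + (2)·(2) + (0)·(0) + (-3)·(-3) + (-1)·(-1) + (-2)·(-2)) / 5 = 34/5 = 6.8
  S[X_1,X_2] = ((4)·(1.1667) + (2)·(0.1667) + (0)·(-3.8333) + (-3)·(2.1667) + (-1)·(4.1667) + (-2)·(-3.8333)) / 5 = 2/5 = 0.4
  S[X_2,X_2] = ((1.1667)·(1.1667) + (0.1667)·(0.1667) + (-3.8333)·(-3.8333) + (2.1667)·(2.1667) + (4.1667)·(4.1667) + (-3.8333)·(-3.8333)) / 5 = 52.8333/5 = 10.5667
  S = [[6.8, 0.4],
 [0.4, 10.5667]].

Step 3 — invert S. det(S) = 6.8·10.5667 - (0.4)² = 71.6933.
  S^{-1} = (1/det) · [[d, -b], [-b, a]] = [[0.1474, -0.0056],
 [-0.0056, 0.0948]].

Step 4 — quadratic form (x̄ - mu_0)^T · S^{-1} · (x̄ - mu_0):
  S^{-1} · (x̄ - mu_0) = (0.1539, -0.1162),
  (x̄ - mu_0)^T · [...] = (1)·(0.1539) + (-1.1667)·(-0.1162) = 0.2895.

Step 5 — scale by n: T² = 6 · 0.2895 = 1.737.

T² ≈ 1.737


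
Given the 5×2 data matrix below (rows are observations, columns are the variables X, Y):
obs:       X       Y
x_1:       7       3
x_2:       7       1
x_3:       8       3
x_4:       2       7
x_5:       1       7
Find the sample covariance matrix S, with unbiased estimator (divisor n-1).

Step 1 — column means:
  mean(X) = (7 + 7 + 8 + 2 + 1) / 5 = 25/5 = 5
  mean(Y) = (3 + 1 + 3 + 7 + 7) / 5 = 21/5 = 4.2

Step 2 — sample covariance S[i,j] = (1/(n-1)) · Σ_k (x_{k,i} - mean_i) · (x_{k,j} - mean_j), with n-1 = 4.
  S[X,X] = ((2)·(2) + (2)·(2) + (3)·(3) + (-3)·(-3) + (-4)·(-4)) / 4 = 42/4 = 10.5
  S[X,Y] = ((2)·(-1.2) + (2)·(-3.2) + (3)·(-1.2) + (-3)·(2.8) + (-4)·(2.8)) / 4 = -32/4 = -8
  S[Y,Y] = ((-1.2)·(-1.2) + (-3.2)·(-3.2) + (-1.2)·(-1.2) + (2.8)·(2.8) + (2.8)·(2.8)) / 4 = 28.8/4 = 7.2

S is symmetric (S[j,i] = S[i,j]). Assembling:

S = [[10.5, -8],
 [-8, 7.2]]


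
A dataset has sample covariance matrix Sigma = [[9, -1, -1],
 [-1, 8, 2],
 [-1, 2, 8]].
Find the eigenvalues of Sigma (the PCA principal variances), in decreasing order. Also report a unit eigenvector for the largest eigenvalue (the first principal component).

Step 1 — characteristic polynomial p(λ) = det(λI - Sigma) = λ³ - tr·λ² + c_1·λ - det, where tr = trace, c_1 = sum of the principal 2×2 minors, det = det(Sigma):
  tr = 9 + 8 + 8 = 25,
  c_1 = (9·8 - (-1)²) + (9·8 - (-1)²) + (8·8 - (2)²) = 71 + 71 + 60 = 202,
  det = 9·(8·8 - (2)²) - (-1)·((-1)·8 - (2)·(-1)) + (-1)·((-1)·(2) - 8·(-1)) = 9·(60) - (-1)·(-6) + (-1)·(6) = 528.
  So p(λ) = λ³ - 25λ² + 202λ - 528.
Step 2 — look for an integer root (rational root theorem: any rational root is an integer divisor of 528). Testing λ = 6:
  p(6) = 216 - 900 + 1212 - 528 = 0  ✓
  Dividing out (λ - 6): p(λ) = (λ - 6)(λ² - 19λ + 88).
Step 3 — remaining eigenvalues from the quadratic λ² - 19λ + 88 = 0:
  Δ = 19² - 4·88 = 361 - 352 = 9,  λ = (19 ± √9)/2 = (19 ± 3)/2 = 11 or 8.
  Sorted: λ_1 = 11,  λ_2 = 8,  λ_3 = 6  (check: sum = 25 = tr ✓).

Step 4 — unit eigenvector for λ_1 = 11: v spans the null space of (Sigma - λ_1 I), whose rows are
  r_1 = (-2, -1, -1),  r_2 = (-1, -3, 2),  r_3 = (-1, 2, -3).
  v is orthogonal to every row, so take v ∝ r_1 × r_2 = ((-1)·(2) - (-1)·(-3), (-1)·(-1) - (-2)·(2), (-2)·(-3) - (-1)·(-1)) = (-5, 5, 5).
  Rescale (divide by 5; multiply by -1 so the first nonzero entry is positive): u = (1, -1, -1).
  ||u|| = √((1)² + (-1)² + (-1)²) = √(3) ≈ 1.7321,  v_1 = u/||u|| ≈ (0.5774, -0.5774, -0.5774) (||v_1|| = 1).

λ_1 = 11,  λ_2 = 8,  λ_3 = 6;  v_1 ≈ (0.5774, -0.5774, -0.5774)


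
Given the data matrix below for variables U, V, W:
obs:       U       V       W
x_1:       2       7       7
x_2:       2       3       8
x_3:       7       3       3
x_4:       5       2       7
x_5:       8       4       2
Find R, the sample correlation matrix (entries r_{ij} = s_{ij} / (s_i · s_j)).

Step 1 — column means:
  mean(U) = (2 + 2 + 7 + 5 + 8) / 5 = 24/5 = 4.8
  mean(V) = (7 + 3 + 3 + 2 + 4) / 5 = 19/5 = 3.8
  mean(W) = (7 + 8 + 3 + 7 + 2) / 5 = 27/5 = 5.4

Step 2 — sample variances and covariances s[i,j] = (1/(n-1)) · Σ_k (x_{k,i} - mean_i) · (x_{k,j} - mean_j), with n-1 = 4:
  s[U,U] = ((-2.8)·(-2.8) + (-2.8)·(-2.8) + (2.2)·(2.2) + (0.2)·(0.2) + (3.2)·(3.2)) / 4 = 30.8/4 = 7.7
  s[U,V] = ((-2.8)·(3.2) + (-2.8)·(-0.8) + (2.2)·(-0.8) + (0.2)·(-1.8) + (3.2)·(0.2)) / 4 = -8.2/4 = -2.05
  s[U,W] = ((-2.8)·(1.6) + (-2.8)·(2.6) + (2.2)·(-2.4) + (0.2)·(1.6) + (3.2)·(-3.4)) / 4 = -27.6/4 = -6.9
  s[V,V] = ((3.2)·(3.2) + (-0.8)·(-0.8) + (-0.8)·(-0.8) + (-1.8)·(-1.8) + (0.2)·(0.2)) / 4 = 14.8/4 = 3.7
  s[V,W] = ((3.2)·(1.6) + (-0.8)·(2.6) + (-0.8)·(-2.4) + (-1.8)·(1.6) + (0.2)·(-3.4)) / 4 = 1.4/4 = 0.35
  s[W,W] = ((1.6)·(1.6) + (2.6)·(2.6) + (-2.4)·(-2.4) + (1.6)·(1.6) + (-3.4)·(-3.4)) / 4 = 29.2/4 = 7.3
  Sample standard deviations s_i = √(s[i,i]):
  s(U) = √(7.7) = 2.7749
  s(V) = √(3.7) = 1.9235
  s(W) = √(7.3) = 2.7019

Step 3 — r_{ij} = s_{ij} / (s_i · s_j):
  r[U,U] = 1 (diagonal).
  r[U,V] = -2.05 / (2.7749 · 1.9235) = -2.05 / 5.3376 = -0.3841
  r[U,W] = -6.9 / (2.7749 · 2.7019) = -6.9 / 7.4973 = -0.9203
  r[V,V] = 1 (diagonal).
  r[V,W] = 0.35 / (1.9235 · 2.7019) = 0.35 / 5.1971 = 0.0673
  r[W,W] = 1 (diagonal).

R is symmetric with unit diagonal. Assembling:

R = [[1, -0.3841, -0.9203],
 [-0.3841, 1, 0.0673],
 [-0.9203, 0.0673, 1]]
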